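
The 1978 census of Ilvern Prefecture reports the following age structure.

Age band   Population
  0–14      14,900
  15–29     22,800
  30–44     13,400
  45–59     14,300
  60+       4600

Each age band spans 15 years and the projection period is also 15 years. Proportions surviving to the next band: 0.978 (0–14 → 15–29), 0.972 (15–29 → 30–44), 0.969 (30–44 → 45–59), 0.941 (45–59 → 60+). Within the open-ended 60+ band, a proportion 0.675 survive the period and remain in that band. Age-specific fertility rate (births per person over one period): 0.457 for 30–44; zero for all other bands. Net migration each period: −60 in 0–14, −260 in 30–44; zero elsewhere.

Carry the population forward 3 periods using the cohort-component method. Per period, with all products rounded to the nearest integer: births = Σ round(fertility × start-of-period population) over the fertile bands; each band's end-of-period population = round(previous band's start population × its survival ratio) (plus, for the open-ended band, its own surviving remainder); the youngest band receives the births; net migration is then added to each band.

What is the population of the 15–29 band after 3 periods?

Call the bands 1 to 5, youngest first.
Period 1:
Births: 13400 × 0.457 = 6124
Band 2: 14900 × 0.978 = 14572
Band 3: 22800 × 0.972 = 22162
Band 4: 13400 × 0.969 = 12985
Band 5: 14300 × 0.941 + 4600 × 0.675 = 13456 + 3105 = 16561
Net migration: Band 1 − 60 → 6064; Band 3 − 260 → 21902
Giving 6064 / 14572 / 21902 / 12985 / 16561.
Period 2:
Births: 21902 × 0.457 = 10009
Band 2: 6064 × 0.978 = 5931
Band 3: 14572 × 0.972 = 14164
Band 4: 21902 × 0.969 = 21223
Band 5: 12985 × 0.941 + 16561 × 0.675 = 12219 + 11179 = 23398
Net migration: Band 1 − 60 → 9949; Band 3 − 260 → 13904
Giving 9949 / 5931 / 13904 / 21223 / 23398.
Period 3:
Births: 13904 × 0.457 = 6354
Band 2: 9949 × 0.978 = 9730
Band 3: 5931 × 0.972 = 5765
Band 4: 13904 × 0.969 = 13473
Band 5: 21223 × 0.941 + 23398 × 0.675 = 19971 + 15794 = 35765
Net migration: Band 1 − 60 → 6294; Band 3 − 260 → 5505
Giving 6294 / 9730 / 5505 / 13473 / 35765.

9730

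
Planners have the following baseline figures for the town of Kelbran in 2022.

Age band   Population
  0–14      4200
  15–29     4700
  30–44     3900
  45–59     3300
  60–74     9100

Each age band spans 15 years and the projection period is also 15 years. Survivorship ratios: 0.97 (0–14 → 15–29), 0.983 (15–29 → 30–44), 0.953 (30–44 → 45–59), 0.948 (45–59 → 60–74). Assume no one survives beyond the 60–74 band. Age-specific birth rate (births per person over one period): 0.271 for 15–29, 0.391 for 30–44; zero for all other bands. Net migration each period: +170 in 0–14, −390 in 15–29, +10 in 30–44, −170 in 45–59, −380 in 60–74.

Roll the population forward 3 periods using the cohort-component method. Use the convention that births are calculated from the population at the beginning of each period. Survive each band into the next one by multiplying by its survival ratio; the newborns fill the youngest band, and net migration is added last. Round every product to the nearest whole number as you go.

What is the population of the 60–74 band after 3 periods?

3641

Call the groups 1 to 5, youngest first.
[period 1]
Births: 4700 × 0.271 = 1274, 3900 × 0.391 = 1525 → 2799
Group 2: 4200 × 0.97 = 4074
Group 3: 4700 × 0.983 = 4620
Group 4: 3900 × 0.953 = 3717
Group 5: 3300 × 0.948 = 3128
Net migration: Group 1 + 170 → 2969; Group 2 − 390 → 3684; Group 3 + 10 → 4630; Group 4 − 170 → 3547; Group 5 − 380 → 2748
→ [2969, 3684, 4630, 3547, 2748]
[period 2]
Births: 3684 × 0.271 = 998, 4630 × 0.391 = 1810 → 2808
Group 2: 2969 × 0.97 = 2880
Group 3: 3684 × 0.983 = 3621
Group 4: 4630 × 0.953 = 4412
Group 5: 3547 × 0.948 = 3363
Net migration: Group 1 + 170 → 2978; Group 2 − 390 → 2490; Group 3 + 10 → 3631; Group 4 − 170 → 4242; Group 5 − 380 → 2983
→ [2978, 2490, 3631, 4242, 2983]
[period 3]
Births: 2490 × 0.271 = 675, 3631 × 0.391 = 1420 → 2095
Group 2: 2978 × 0.97 = 2889
Group 3: 2490 × 0.983 = 2448
Group 4: 3631 × 0.953 = 3460
Group 5: 4242 × 0.948 = 4021
Net migration: Group 1 + 170 → 2265; Group 2 − 390 → 2499; Group 3 + 10 → 2458; Group 4 − 170 → 3290; Group 5 − 380 → 3641
→ [2265, 2499, 2458, 3290, 3641]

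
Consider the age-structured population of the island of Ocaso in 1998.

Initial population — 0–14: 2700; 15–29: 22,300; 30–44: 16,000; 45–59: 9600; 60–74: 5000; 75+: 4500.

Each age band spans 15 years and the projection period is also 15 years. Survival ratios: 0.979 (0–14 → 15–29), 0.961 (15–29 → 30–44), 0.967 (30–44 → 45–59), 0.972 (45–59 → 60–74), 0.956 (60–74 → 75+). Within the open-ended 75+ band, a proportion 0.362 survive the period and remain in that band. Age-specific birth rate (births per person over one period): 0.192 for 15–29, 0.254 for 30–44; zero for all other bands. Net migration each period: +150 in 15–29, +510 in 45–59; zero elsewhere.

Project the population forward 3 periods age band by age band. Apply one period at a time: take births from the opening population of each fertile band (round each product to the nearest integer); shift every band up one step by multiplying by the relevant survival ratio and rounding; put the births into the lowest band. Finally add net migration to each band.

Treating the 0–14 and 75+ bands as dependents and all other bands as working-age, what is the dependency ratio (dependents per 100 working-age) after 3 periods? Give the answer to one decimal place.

— Period 1 —
Births: 22300 × 0.192 = 4282  |  16000 × 0.254 = 4064 — total 8346
15–29: 2700 × 0.979 = 2643
30–44: 22300 × 0.961 = 21430
45–59: 16000 × 0.967 = 15472
60–74: 9600 × 0.972 = 9331
75+: 5000 × 0.956 + 4500 × 0.362 = 4780 + 1629 = 6409
Net migration: 15–29 + 150 → 2793; 45–59 + 510 → 15982
Population now: 0–14=8346, 15–29=2793, 30–44=21430, 45–59=15982, 60–74=9331, 75+=6409
— Period 2 —
Births: 2793 × 0.192 = 536  |  21430 × 0.254 = 5443 — total 5979
15–29: 8346 × 0.979 = 8171
30–44: 2793 × 0.961 = 2684
45–59: 21430 × 0.967 = 20723
60–74: 15982 × 0.972 = 15535
75+: 9331 × 0.956 + 6409 × 0.362 = 8920 + 2320 = 11240
Net migration: 15–29 + 150 → 8321; 45–59 + 510 → 21233
Population now: 0–14=5979, 15–29=8321, 30–44=2684, 45–59=21233, 60–74=15535, 75+=11240
— Period 3 —
Births: 8321 × 0.192 = 1598  |  2684 × 0.254 = 682 — total 2280
15–29: 5979 × 0.979 = 5853
30–44: 8321 × 0.961 = 7996
45–59: 2684 × 0.967 = 2595
60–74: 21233 × 0.972 = 20638
75+: 15535 × 0.956 + 11240 × 0.362 = 14851 + 4069 = 18920
Net migration: 15–29 + 150 → 6003; 45–59 + 510 → 3105
Population now: 0–14=2280, 15–29=6003, 30–44=7996, 45–59=3105, 60–74=20638, 75+=18920
Dependents (band 0–14 + band 75+) = 2280 + 18920 = 21200; working-age = 37742; ratio = 21200/37742 × 100 = 56.2

56.2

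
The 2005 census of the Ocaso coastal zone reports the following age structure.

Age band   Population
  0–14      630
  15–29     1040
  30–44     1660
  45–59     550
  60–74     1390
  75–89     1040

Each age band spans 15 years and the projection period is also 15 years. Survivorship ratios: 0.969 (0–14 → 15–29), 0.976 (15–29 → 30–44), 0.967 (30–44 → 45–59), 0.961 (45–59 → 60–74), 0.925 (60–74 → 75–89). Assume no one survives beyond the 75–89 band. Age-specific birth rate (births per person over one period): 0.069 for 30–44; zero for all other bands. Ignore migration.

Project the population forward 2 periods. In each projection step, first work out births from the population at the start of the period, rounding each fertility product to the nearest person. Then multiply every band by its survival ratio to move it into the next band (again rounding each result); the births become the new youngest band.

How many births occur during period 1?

— Period 1 —
Births: 1660 * 0.069 = 115
15–29: 630 * 0.969 = 610
30–44: 1040 * 0.976 = 1015
45–59: 1660 * 0.967 = 1605
60–74: 550 * 0.961 = 529
75–89: 1390 * 0.925 = 1286
→ [115, 610, 1015, 1605, 529, 1286]

115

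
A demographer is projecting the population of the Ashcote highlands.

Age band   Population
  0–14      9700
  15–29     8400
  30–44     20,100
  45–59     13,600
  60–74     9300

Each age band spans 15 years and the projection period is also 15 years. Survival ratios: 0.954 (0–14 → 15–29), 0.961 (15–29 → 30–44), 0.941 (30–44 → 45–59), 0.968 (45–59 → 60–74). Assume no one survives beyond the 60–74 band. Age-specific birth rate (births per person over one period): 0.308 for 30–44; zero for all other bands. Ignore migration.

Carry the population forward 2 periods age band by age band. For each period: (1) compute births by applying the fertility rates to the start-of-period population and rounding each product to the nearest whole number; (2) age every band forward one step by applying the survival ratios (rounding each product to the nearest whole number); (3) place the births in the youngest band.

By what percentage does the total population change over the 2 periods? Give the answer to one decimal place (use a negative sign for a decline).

(Groups numbered youngest = 1 to oldest = 5.)
— Period 1 —
Births: 20100 × 0.308 = 6191
Group 2: 9700 × 0.954 = 9254
Group 3: 8400 × 0.961 = 8072
Group 4: 20100 × 0.941 = 18914
Group 5: 13600 × 0.968 = 13165
Population now: 0–14=6191, 15–29=9254, 30–44=8072, 45–59=18914, 60–74=13165
— Period 2 —
Births: 8072 × 0.308 = 2486
Group 2: 6191 × 0.954 = 5906
Group 3: 9254 × 0.961 = 8893
Group 4: 8072 × 0.941 = 7596
Group 5: 18914 × 0.968 = 18309
Population now: 0–14=2486, 15–29=5906, 30–44=8893, 45–59=7596, 60–74=18309
Total: 61100 → 43190; change = -17910; percentage change = -29.3%

-29.3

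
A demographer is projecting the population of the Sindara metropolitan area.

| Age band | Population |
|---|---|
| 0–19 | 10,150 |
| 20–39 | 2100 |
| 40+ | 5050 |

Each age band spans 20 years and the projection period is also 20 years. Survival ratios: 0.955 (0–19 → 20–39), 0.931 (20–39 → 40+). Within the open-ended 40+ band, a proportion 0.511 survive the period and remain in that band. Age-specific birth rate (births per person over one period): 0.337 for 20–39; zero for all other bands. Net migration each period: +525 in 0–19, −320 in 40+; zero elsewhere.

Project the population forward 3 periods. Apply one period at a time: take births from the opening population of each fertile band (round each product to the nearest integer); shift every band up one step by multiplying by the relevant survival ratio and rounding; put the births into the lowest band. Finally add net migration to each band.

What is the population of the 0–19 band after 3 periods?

Period 1.
Births: 2100 × 0.337 = 708
20–39: 10150 × 0.955 = 9693
40+: 2100 × 0.931 + 5050 × 0.511 = 1955 + 2581 = 4536
Net migration: 0–19 + 525 → 1233; 40+ − 320 → 4216
Giving 1233 / 9693 / 4216.
Period 2.
Births: 9693 × 0.337 = 3267
20–39: 1233 × 0.955 = 1178
40+: 9693 × 0.931 + 4216 × 0.511 = 9024 + 2154 = 11178
Net migration: 0–19 + 525 → 3792; 40+ − 320 → 10858
Giving 3792 / 1178 / 10858.
Period 3.
Births: 1178 × 0.337 = 397
20–39: 3792 × 0.955 = 3621
40+: 1178 × 0.931 + 10858 × 0.511 = 1097 + 5548 = 6645
Net migration: 0–19 + 525 → 922; 40+ − 320 → 6325
Giving 922 / 3621 / 6325.

922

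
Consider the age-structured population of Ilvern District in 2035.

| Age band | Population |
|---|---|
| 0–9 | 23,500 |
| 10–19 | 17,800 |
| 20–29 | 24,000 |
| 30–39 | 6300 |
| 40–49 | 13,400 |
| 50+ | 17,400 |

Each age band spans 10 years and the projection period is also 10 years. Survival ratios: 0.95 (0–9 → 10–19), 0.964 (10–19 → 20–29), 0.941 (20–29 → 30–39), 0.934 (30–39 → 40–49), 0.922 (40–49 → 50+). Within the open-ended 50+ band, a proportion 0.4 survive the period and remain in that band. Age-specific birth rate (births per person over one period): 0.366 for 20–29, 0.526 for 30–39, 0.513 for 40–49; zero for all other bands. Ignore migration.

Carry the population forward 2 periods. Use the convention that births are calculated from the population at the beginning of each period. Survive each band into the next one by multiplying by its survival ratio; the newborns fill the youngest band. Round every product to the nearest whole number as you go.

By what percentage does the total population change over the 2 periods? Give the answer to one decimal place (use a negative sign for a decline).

8.5

Numbering the bands 1..6 from youngest to oldest:
Period 1.
Births: 24000 × 0.366 = 8784 ; 6300 × 0.526 = 3314 ; 13400 × 0.513 = 6874 → total 18972
Band 2: 23500 × 0.95 = 22325
Band 3: 17800 × 0.964 = 17159
Band 4: 24000 × 0.941 = 22584
Band 5: 6300 × 0.934 = 5884
Band 6: 13400 × 0.922 + 17400 × 0.4 = 12355 + 6960 = 19315
Population now: 0–9=18972, 10–19=22325, 20–29=17159, 30–39=22584, 40–49=5884, 50+=19315
Period 2.
Births: 17159 × 0.366 = 6280 ; 22584 × 0.526 = 11879 ; 5884 × 0.513 = 3018 → total 21177
Band 2: 18972 × 0.95 = 18023
Band 3: 22325 × 0.964 = 21521
Band 4: 17159 × 0.941 = 16147
Band 5: 22584 × 0.934 = 21093
Band 6: 5884 × 0.922 + 19315 × 0.4 = 5425 + 7726 = 13151
Population now: 0–9=21177, 10–19=18023, 20–29=21521, 30–39=16147, 40–49=21093, 50+=13151
Total: 102400 → 111112; change = 8712; percentage change = 8.5%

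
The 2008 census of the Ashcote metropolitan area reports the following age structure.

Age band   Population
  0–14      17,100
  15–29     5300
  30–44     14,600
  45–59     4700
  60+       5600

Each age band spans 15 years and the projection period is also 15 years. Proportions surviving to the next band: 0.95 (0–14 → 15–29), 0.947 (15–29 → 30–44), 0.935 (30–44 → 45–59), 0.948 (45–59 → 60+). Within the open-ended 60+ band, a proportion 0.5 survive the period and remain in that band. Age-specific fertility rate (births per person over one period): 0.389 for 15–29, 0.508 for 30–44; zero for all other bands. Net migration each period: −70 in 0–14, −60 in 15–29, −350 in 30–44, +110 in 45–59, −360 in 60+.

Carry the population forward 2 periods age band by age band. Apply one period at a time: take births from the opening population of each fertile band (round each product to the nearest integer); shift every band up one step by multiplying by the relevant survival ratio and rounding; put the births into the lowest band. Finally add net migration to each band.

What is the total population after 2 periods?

53063

(Bands numbered youngest = 1 to oldest = 5.)
Period 1.
Births: 5300 × 0.389 = 2062 ; 14600 × 0.508 = 7417 ⇒ total 9479
Band 2: 17100 × 0.95 = 16245
Band 3: 5300 × 0.947 = 5019
Band 4: 14600 × 0.935 = 13651
Band 5: 4700 × 0.948 + 5600 × 0.5 = 4456 + 2800 = 7256
Net migration: Band 1 − 70 → 9409; Band 2 − 60 → 16185; Band 3 − 350 → 4669; Band 4 + 110 → 13761; Band 5 − 360 → 6896
Population now: 0–14=9409, 15–29=16185, 30–44=4669, 45–59=13761, 60+=6896
Period 2.
Births: 16185 × 0.389 = 6296 ; 4669 × 0.508 = 2372 ⇒ total 8668
Band 2: 9409 × 0.95 = 8939
Band 3: 16185 × 0.947 = 15327
Band 4: 4669 × 0.935 = 4366
Band 5: 13761 × 0.948 + 6896 × 0.5 = 13045 + 3448 = 16493
Net migration: Band 1 − 70 → 8598; Band 2 − 60 → 8879; Band 3 − 350 → 14977; Band 4 + 110 → 4476; Band 5 − 360 → 16133
Population now: 0–14=8598, 15–29=8879, 30–44=14977, 45–59=4476, 60+=16133
Total after period 2: 8598 + 8879 + 14977 + 4476 + 16133 = 53063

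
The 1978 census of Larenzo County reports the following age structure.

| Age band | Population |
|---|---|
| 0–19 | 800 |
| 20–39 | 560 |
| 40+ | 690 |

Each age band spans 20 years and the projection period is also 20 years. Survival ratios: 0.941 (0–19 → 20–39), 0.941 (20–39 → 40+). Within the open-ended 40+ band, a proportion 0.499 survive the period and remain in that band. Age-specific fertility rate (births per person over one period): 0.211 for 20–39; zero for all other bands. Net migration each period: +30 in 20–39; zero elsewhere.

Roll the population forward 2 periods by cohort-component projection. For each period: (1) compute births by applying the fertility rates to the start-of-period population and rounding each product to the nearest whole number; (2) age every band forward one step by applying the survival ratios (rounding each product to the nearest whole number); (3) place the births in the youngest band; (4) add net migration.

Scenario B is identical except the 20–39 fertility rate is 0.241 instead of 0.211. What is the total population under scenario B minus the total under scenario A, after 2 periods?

40

[period 1]
Births: 560 × 0.211 = 118
20–39: 800 × 0.941 = 753
40+: 560 × 0.941 + 690 × 0.499 = 527 + 344 = 871
Net migration: 20–39 + 30 → 783
→ [118, 783, 871]
[period 2]
Births: 783 × 0.211 = 165
20–39: 118 × 0.941 = 111
40+: 783 × 0.941 + 871 × 0.499 = 737 + 435 = 1172
Net migration: 20–39 + 30 → 141
→ [165, 141, 1172]
Scenario A total after 2 periods: 1478
Scenario B projection —
[period 1]
Births: 560 × 0.241 = 135
20–39: 800 × 0.941 = 753
40+: 560 × 0.941 + 690 × 0.499 = 527 + 344 = 871
Net migration: 20–39 + 30 → 783
→ [135, 783, 871]
[period 2]
Births: 783 × 0.241 = 189
20–39: 135 × 0.941 = 127
40+: 783 × 0.941 + 871 × 0.499 = 737 + 435 = 1172
Net migration: 20–39 + 30 → 157
→ [189, 157, 1172]
Scenario B total after 2 periods: 1518
Difference B − A = 1518 − 1478 = 40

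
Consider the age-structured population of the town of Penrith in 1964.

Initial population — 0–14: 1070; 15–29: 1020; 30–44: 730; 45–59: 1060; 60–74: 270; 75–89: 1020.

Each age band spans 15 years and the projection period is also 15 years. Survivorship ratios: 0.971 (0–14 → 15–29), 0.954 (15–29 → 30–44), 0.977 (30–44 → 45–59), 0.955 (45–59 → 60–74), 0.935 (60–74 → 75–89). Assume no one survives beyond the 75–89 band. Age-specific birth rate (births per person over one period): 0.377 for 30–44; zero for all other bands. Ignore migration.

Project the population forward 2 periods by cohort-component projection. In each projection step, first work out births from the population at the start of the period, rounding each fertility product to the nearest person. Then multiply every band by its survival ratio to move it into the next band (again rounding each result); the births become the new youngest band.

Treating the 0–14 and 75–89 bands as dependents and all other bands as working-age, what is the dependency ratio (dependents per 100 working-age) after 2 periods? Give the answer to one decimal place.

45.4

Numbering the groups 1..6 from youngest to oldest:
[period 1]
Births: 730 × 0.377 = 275
Group 2: 1070 × 0.971 = 1039
Group 3: 1020 × 0.954 = 973
Group 4: 730 × 0.977 = 713
Group 5: 1060 × 0.955 = 1012
Group 6: 270 × 0.935 = 252
→ [275, 1039, 973, 713, 1012, 252]
[period 2]
Births: 973 × 0.377 = 367
Group 2: 275 × 0.971 = 267
Group 3: 1039 × 0.954 = 991
Group 4: 973 × 0.977 = 951
Group 5: 713 × 0.955 = 681
Group 6: 1012 × 0.935 = 946
→ [367, 267, 991, 951, 681, 946]
Dependents (band 0–14 + band 75–89) = 367 + 946 = 1313; working-age = 2890; ratio = 1313/2890 × 100 = 45.4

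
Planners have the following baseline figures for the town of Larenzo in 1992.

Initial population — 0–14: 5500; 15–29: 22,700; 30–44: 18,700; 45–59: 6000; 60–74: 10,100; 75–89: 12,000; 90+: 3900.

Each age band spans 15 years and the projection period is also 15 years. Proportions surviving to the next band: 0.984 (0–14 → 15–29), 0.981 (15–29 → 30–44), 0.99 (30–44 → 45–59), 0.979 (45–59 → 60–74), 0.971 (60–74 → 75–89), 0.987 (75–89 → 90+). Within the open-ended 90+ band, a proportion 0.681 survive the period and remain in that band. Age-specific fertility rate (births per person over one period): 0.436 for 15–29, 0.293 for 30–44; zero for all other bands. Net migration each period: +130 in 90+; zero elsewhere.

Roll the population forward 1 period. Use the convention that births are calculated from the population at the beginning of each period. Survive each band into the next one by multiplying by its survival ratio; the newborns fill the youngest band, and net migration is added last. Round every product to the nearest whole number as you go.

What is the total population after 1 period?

Numbering the groups 1..7 from youngest to oldest:
Period 1.
Births: 22700 × 0.436 = 9897, 18700 × 0.293 = 5479 ⇒ total 15376
Group 2: 5500 × 0.984 = 5412
Group 3: 22700 × 0.981 = 22269
Group 4: 18700 × 0.99 = 18513
Group 5: 6000 × 0.979 = 5874
Group 6: 10100 × 0.971 = 9807
Group 7: 12000 × 0.987 + 3900 × 0.681 = 11844 + 2656 = 14500
Net migration: Group 7 + 130 → 14630
End of period: [15376, 5412, 22269, 18513, 5874, 9807, 14630]
Total after period 1: 15376 + 5412 + 22269 + 18513 + 5874 + 9807 + 14630 = 91881

91881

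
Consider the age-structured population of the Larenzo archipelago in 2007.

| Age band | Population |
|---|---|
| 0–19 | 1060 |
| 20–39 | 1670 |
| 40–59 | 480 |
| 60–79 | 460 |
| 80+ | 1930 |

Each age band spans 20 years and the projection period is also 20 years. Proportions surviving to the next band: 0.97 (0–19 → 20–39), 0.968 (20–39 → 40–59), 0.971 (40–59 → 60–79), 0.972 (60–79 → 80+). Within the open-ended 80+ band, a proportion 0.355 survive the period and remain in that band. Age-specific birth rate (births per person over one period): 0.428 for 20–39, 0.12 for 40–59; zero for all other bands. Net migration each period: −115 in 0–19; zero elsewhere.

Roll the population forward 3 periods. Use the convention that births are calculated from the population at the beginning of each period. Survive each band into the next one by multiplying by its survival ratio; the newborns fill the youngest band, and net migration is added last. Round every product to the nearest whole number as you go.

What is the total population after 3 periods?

[period 1]
Births: 1670 * 0.428 = 715  |  480 * 0.12 = 58 ⇒ total 773
20–39: 1060 * 0.97 = 1028
40–59: 1670 * 0.968 = 1617
60–79: 480 * 0.971 = 466
80+: 460 * 0.972 + 1930 * 0.355 = 447 + 685 = 1132
Net migration: 0–19 − 115 → 658
Giving 658 / 1028 / 1617 / 466 / 1132.
[period 2]
Births: 1028 * 0.428 = 440  |  1617 * 0.12 = 194 ⇒ total 634
20–39: 658 * 0.97 = 638
40–59: 1028 * 0.968 = 995
60–79: 1617 * 0.971 = 1570
80+: 466 * 0.972 + 1132 * 0.355 = 453 + 402 = 855
Net migration: 0–19 − 115 → 519
Giving 519 / 638 / 995 / 1570 / 855.
[period 3]
Births: 638 * 0.428 = 273  |  995 * 0.12 = 119 ⇒ total 392
20–39: 519 * 0.97 = 503
40–59: 638 * 0.968 = 618
60–79: 995 * 0.971 = 966
80+: 1570 * 0.972 + 855 * 0.355 = 1526 + 304 = 1830
Net migration: 0–19 − 115 → 277
Giving 277 / 503 / 618 / 966 / 1830.
Total after period 3: 277 + 503 + 618 + 966 + 1830 = 4194

4194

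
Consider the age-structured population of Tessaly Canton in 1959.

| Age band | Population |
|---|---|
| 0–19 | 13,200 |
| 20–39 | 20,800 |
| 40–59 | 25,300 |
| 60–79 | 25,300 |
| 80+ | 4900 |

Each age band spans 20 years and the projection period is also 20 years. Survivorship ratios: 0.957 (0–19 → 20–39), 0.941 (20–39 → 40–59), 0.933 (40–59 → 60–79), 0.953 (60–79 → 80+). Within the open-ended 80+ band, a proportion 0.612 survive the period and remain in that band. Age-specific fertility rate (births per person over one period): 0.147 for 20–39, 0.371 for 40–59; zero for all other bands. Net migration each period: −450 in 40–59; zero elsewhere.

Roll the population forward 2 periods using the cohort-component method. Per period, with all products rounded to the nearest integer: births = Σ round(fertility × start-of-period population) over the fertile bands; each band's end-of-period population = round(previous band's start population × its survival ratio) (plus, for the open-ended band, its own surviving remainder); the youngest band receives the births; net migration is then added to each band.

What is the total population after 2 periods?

89227

Numbering the bands 1..5 from youngest to oldest:
[period 1]
Births: 20800 × 0.147 = 3058  |  25300 × 0.371 = 9386 → total 12444
Band 2: 13200 × 0.957 = 12632
Band 3: 20800 × 0.941 = 19573
Band 4: 25300 × 0.933 = 23605
Band 5: 25300 × 0.953 + 4900 × 0.612 = 24111 + 2999 = 27110
Net migration: Band 3 − 450 → 19123
Population now: 0–19=12444, 20–39=12632, 40–59=19123, 60–79=23605, 80+=27110
[period 2]
Births: 12632 × 0.147 = 1857  |  19123 × 0.371 = 7095 → total 8952
Band 2: 12444 × 0.957 = 11909
Band 3: 12632 × 0.941 = 11887
Band 4: 19123 × 0.933 = 17842
Band 5: 23605 × 0.953 + 27110 × 0.612 = 22496 + 16591 = 39087
Net migration: Band 3 − 450 → 11437
Population now: 0–19=8952, 20–39=11909, 40–59=11437, 60–79=17842, 80+=39087
Total after period 2: 8952 + 11909 + 11437 + 17842 + 39087 = 89227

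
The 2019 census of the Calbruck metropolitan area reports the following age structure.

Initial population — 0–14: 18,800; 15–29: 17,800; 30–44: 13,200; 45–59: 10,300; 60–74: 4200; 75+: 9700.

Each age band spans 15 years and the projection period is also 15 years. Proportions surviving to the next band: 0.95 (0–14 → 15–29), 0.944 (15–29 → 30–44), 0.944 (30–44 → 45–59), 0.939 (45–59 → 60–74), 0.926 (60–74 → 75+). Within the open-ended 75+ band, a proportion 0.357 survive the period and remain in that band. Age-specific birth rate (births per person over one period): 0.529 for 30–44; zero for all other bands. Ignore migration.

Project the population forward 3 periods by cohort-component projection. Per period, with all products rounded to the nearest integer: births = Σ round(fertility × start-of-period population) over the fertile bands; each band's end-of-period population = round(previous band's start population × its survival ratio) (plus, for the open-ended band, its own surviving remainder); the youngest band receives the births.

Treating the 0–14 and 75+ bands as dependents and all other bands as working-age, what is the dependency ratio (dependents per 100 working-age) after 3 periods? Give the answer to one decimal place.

After projecting period 1:
Births: 13200 × 0.529 = 6983
15–29: 18800 × 0.95 = 17860
30–44: 17800 × 0.944 = 16803
45–59: 13200 × 0.944 = 12461
60–74: 10300 × 0.939 = 9672
75+: 4200 × 0.926 + 9700 × 0.357 = 3889 + 3463 = 7352
Giving 6983 / 17860 / 16803 / 12461 / 9672 / 7352.
After projecting period 2:
Births: 16803 × 0.529 = 8889
15–29: 6983 × 0.95 = 6634
30–44: 17860 × 0.944 = 16860
45–59: 16803 × 0.944 = 15862
60–74: 12461 × 0.939 = 11701
75+: 9672 × 0.926 + 7352 × 0.357 = 8956 + 2625 = 11581
Giving 8889 / 6634 / 16860 / 15862 / 11701 / 11581.
After projecting period 3:
Births: 16860 × 0.529 = 8919
15–29: 8889 × 0.95 = 8445
30–44: 6634 × 0.944 = 6262
45–59: 16860 × 0.944 = 15916
60–74: 15862 × 0.939 = 14894
75+: 11701 × 0.926 + 11581 × 0.357 = 10835 + 4134 = 14969
Giving 8919 / 8445 / 6262 / 15916 / 14894 / 14969.
Dependents (band 0–14 + band 75+) = 8919 + 14969 = 23888; working-age = 45517; ratio = 23888/45517 × 100 = 52.5

52.5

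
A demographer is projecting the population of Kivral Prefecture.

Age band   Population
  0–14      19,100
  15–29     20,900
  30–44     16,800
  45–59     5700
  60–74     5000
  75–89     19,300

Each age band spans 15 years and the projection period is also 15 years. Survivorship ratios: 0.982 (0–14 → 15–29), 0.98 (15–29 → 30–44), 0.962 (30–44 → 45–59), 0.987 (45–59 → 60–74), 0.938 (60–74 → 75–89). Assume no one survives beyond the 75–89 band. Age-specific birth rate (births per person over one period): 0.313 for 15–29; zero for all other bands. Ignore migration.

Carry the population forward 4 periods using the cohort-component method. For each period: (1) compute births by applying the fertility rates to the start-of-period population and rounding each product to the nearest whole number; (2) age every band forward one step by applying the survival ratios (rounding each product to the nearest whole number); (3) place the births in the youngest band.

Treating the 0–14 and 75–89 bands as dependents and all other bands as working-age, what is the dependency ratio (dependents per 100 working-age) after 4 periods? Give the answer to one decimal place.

— Period 1 —
Births: 20900 * 0.313 = 6542
15–29: 19100 * 0.982 = 18756
30–44: 20900 * 0.98 = 20482
45–59: 16800 * 0.962 = 16162
60–74: 5700 * 0.987 = 5626
75–89: 5000 * 0.938 = 4690
→ [6542, 18756, 20482, 16162, 5626, 4690]
— Period 2 —
Births: 18756 * 0.313 = 5871
15–29: 6542 * 0.982 = 6424
30–44: 18756 * 0.98 = 18381
45–59: 20482 * 0.962 = 19704
60–74: 16162 * 0.987 = 15952
75–89: 5626 * 0.938 = 5277
→ [5871, 6424, 18381, 19704, 15952, 5277]
— Period 3 —
Births: 6424 * 0.313 = 2011
15–29: 5871 * 0.982 = 5765
30–44: 6424 * 0.98 = 6296
45–59: 18381 * 0.962 = 17683
60–74: 19704 * 0.987 = 19448
75–89: 15952 * 0.938 = 14963
→ [2011, 5765, 6296, 17683, 19448, 14963]
— Period 4 —
Births: 5765 * 0.313 = 1804
15–29: 2011 * 0.982 = 1975
30–44: 5765 * 0.98 = 5650
45–59: 6296 * 0.962 = 6057
60–74: 17683 * 0.987 = 17453
75–89: 19448 * 0.938 = 18242
→ [1804, 1975, 5650, 6057, 17453, 18242]
Dependents (band 0–14 + band 75–89) = 1804 + 18242 = 20046; working-age = 31135; ratio = 20046/31135 × 100 = 64.4

64.4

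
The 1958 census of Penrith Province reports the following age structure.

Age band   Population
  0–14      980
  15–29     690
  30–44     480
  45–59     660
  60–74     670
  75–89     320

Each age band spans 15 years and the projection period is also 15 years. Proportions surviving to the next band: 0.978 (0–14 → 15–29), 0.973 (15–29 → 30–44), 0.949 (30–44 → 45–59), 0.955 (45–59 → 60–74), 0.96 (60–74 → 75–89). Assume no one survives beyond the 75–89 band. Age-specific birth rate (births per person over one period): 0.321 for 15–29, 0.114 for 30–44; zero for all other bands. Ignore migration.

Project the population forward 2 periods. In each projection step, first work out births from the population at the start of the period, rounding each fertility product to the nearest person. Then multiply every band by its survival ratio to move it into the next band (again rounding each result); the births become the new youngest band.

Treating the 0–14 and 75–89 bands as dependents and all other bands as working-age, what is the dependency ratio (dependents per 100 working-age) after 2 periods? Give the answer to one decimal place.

Call the bands 1 to 6, youngest first.
After projecting period 1:
Births: 690 * 0.321 = 221  |  480 * 0.114 = 55 → total 276
Band 2: 980 * 0.978 = 958
Band 3: 690 * 0.973 = 671
Band 4: 480 * 0.949 = 456
Band 5: 660 * 0.955 = 630
Band 6: 670 * 0.96 = 643
→ [276, 958, 671, 456, 630, 643]
After projecting period 2:
Births: 958 * 0.321 = 308  |  671 * 0.114 = 76 → total 384
Band 2: 276 * 0.978 = 270
Band 3: 958 * 0.973 = 932
Band 4: 671 * 0.949 = 637
Band 5: 456 * 0.955 = 435
Band 6: 630 * 0.96 = 605
→ [384, 270, 932, 637, 435, 605]
Dependents (band 0–14 + band 75–89) = 384 + 605 = 989; working-age = 2274; ratio = 989/2274 × 100 = 43.5

43.5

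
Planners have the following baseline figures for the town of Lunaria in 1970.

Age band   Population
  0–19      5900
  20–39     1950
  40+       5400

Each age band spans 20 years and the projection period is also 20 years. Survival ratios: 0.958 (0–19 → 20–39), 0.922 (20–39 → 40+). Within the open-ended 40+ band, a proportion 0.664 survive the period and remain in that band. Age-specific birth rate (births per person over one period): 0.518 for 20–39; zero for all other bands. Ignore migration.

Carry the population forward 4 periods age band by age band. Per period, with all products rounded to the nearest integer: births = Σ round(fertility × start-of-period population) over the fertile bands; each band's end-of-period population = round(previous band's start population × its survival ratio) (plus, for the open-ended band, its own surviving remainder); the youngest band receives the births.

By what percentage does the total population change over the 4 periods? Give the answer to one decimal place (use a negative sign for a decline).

-32.2

Let band 1 be 0–19 through band 3 = 40+.
After projecting period 1:
Births: 1950 * 0.518 = 1010
Band 2: 5900 * 0.958 = 5652
Band 3: 1950 * 0.922 + 5400 * 0.664 = 1798 + 3586 = 5384
Population now: 0–19=1010, 20–39=5652, 40+=5384
After projecting period 2:
Births: 5652 * 0.518 = 2928
Band 2: 1010 * 0.958 = 968
Band 3: 5652 * 0.922 + 5384 * 0.664 = 5211 + 3575 = 8786
Population now: 0–19=2928, 20–39=968, 40+=8786
After projecting period 3:
Births: 968 * 0.518 = 501
Band 2: 2928 * 0.958 = 2805
Band 3: 968 * 0.922 + 8786 * 0.664 = 892 + 5834 = 6726
Population now: 0–19=501, 20–39=2805, 40+=6726
After projecting period 4:
Births: 2805 * 0.518 = 1453
Band 2: 501 * 0.958 = 480
Band 3: 2805 * 0.922 + 6726 * 0.664 = 2586 + 4466 = 7052
Population now: 0–19=1453, 20–39=480, 40+=7052
Total: 13250 → 8985; change = -4265; percentage change = -32.2%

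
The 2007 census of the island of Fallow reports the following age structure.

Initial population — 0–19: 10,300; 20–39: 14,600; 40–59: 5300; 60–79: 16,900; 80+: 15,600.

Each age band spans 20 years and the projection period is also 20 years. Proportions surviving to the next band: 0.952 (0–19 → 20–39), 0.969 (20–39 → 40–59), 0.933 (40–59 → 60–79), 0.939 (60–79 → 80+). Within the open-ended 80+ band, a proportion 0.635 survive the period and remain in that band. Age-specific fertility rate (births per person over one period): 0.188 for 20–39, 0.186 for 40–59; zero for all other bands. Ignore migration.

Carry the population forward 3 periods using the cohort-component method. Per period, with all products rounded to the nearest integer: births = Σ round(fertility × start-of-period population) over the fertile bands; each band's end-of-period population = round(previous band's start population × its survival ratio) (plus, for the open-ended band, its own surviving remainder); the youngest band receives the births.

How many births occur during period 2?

4475

Let group 1 be 0–19 through group 5 = 80+.
Period 1:
Births: 14600 × 0.188 = 2745 ; 5300 × 0.186 = 986 — total 3731
Group 2: 10300 × 0.952 = 9806
Group 3: 14600 × 0.969 = 14147
Group 4: 5300 × 0.933 = 4945
Group 5: 16900 × 0.939 + 15600 × 0.635 = 15869 + 9906 = 25775
Giving 3731 / 9806 / 14147 / 4945 / 25775.
Period 2:
Births: 9806 × 0.188 = 1844 ; 14147 × 0.186 = 2631 — total 4475
Group 2: 3731 × 0.952 = 3552
Group 3: 9806 × 0.969 = 9502
Group 4: 14147 × 0.933 = 13199
Group 5: 4945 × 0.939 + 25775 × 0.635 = 4643 + 16367 = 21010
Giving 4475 / 3552 / 9502 / 13199 / 21010.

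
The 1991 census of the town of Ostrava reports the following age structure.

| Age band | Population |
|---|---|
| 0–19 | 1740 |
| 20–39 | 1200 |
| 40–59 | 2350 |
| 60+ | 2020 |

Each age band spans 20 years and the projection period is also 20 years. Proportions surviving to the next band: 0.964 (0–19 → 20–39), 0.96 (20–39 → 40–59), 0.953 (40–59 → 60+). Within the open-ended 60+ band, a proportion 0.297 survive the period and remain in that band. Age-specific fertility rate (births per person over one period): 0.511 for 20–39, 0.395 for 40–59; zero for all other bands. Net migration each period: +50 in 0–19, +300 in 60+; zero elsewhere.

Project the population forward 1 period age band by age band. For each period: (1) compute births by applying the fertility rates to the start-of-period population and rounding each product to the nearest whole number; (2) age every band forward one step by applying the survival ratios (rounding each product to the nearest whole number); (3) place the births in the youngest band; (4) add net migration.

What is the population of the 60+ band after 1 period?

3140

Call the groups 1 to 4, youngest first.
[period 1]
Births: 1200 × 0.511 = 613  |  2350 × 0.395 = 928 → 1541
Group 2: 1740 × 0.964 = 1677
Group 3: 1200 × 0.96 = 1152
Group 4: 2350 × 0.953 + 2020 × 0.297 = 2240 + 600 = 2840
Net migration: Group 1 + 50 → 1591; Group 4 + 300 → 3140
→ [1591, 1677, 1152, 3140]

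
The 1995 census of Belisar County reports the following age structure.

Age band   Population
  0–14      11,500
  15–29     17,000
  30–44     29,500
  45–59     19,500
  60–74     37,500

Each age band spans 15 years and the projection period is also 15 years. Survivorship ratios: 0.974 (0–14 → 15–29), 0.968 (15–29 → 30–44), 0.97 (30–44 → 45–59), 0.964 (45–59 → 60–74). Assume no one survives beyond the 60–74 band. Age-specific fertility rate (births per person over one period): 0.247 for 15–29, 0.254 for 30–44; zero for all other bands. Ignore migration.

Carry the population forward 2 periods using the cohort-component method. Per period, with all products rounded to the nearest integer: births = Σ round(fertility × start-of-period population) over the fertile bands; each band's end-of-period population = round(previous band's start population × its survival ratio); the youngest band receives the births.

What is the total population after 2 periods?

[period 1]
Births: 17000 * 0.247 = 4199 ; 29500 * 0.254 = 7493 ⇒ total 11692
15–29: 11500 * 0.974 = 11201
30–44: 17000 * 0.968 = 16456
45–59: 29500 * 0.97 = 28615
60–74: 19500 * 0.964 = 18798
→ [11692, 11201, 16456, 28615, 18798]
[period 2]
Births: 11201 * 0.247 = 2767 ; 16456 * 0.254 = 4180 ⇒ total 6947
15–29: 11692 * 0.974 = 11388
30–44: 11201 * 0.968 = 10843
45–59: 16456 * 0.97 = 15962
60–74: 28615 * 0.964 = 27585
→ [6947, 11388, 10843, 15962, 27585]
Total after period 2: 6947 + 11388 + 10843 + 15962 + 27585 = 72725

72725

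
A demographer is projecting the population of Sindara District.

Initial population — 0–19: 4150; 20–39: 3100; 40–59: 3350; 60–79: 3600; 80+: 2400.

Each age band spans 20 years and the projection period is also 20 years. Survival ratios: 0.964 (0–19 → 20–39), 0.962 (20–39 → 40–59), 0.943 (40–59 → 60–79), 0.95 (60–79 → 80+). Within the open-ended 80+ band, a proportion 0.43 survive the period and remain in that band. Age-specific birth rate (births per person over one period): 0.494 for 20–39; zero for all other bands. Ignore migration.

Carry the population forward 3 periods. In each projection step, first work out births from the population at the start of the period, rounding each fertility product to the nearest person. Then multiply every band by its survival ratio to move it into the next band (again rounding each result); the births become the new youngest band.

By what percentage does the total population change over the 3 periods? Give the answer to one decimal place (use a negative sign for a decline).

-24.9

[period 1]
Births: 3100 × 0.494 = 1531
20–39: 4150 × 0.964 = 4001
40–59: 3100 × 0.962 = 2982
60–79: 3350 × 0.943 = 3159
80+: 3600 × 0.95 + 2400 × 0.43 = 3420 + 1032 = 4452
→ [1531, 4001, 2982, 3159, 4452]
[period 2]
Births: 4001 × 0.494 = 1976
20–39: 1531 × 0.964 = 1476
40–59: 4001 × 0.962 = 3849
60–79: 2982 × 0.943 = 2812
80+: 3159 × 0.95 + 4452 × 0.43 = 3001 + 1914 = 4915
→ [1976, 1476, 3849, 2812, 4915]
[period 3]
Births: 1476 × 0.494 = 729
20–39: 1976 × 0.964 = 1905
40–59: 1476 × 0.962 = 1420
60–79: 3849 × 0.943 = 3630
80+: 2812 × 0.95 + 4915 × 0.43 = 2671 + 2113 = 4784
→ [729, 1905, 1420, 3630, 4784]
Total: 16600 → 12468; change = -4132; percentage change = -24.9%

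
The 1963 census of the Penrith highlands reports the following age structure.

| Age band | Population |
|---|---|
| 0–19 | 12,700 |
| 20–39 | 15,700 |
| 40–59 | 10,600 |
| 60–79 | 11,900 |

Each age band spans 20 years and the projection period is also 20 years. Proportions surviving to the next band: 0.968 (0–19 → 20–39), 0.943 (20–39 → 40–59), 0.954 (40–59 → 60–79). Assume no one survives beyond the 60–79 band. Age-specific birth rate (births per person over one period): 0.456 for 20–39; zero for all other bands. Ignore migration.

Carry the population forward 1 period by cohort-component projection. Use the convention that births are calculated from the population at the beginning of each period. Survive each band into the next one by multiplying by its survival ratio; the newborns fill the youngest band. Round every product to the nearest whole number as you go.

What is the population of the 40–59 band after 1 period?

14805

Call the groups 1 to 4, youngest first.
Period 1.
Births: 15700 × 0.456 = 7159
Group 2: 12700 × 0.968 = 12294
Group 3: 15700 × 0.943 = 14805
Group 4: 10600 × 0.954 = 10112
End of period: [7159, 12294, 14805, 10112]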